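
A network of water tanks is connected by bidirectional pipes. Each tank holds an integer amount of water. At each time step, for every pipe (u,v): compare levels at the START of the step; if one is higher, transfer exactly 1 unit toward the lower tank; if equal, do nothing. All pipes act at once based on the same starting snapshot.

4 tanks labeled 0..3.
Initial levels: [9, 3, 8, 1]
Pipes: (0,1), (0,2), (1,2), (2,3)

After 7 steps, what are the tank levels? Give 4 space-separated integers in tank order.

Step 1: flows [0->1,0->2,2->1,2->3] -> levels [7 5 7 2]
Step 2: flows [0->1,0=2,2->1,2->3] -> levels [6 7 5 3]
Step 3: flows [1->0,0->2,1->2,2->3] -> levels [6 5 6 4]
Step 4: flows [0->1,0=2,2->1,2->3] -> levels [5 7 4 5]
Step 5: flows [1->0,0->2,1->2,3->2] -> levels [5 5 7 4]
Step 6: flows [0=1,2->0,2->1,2->3] -> levels [6 6 4 5]
Step 7: flows [0=1,0->2,1->2,3->2] -> levels [5 5 7 4]

Answer: 5 5 7 4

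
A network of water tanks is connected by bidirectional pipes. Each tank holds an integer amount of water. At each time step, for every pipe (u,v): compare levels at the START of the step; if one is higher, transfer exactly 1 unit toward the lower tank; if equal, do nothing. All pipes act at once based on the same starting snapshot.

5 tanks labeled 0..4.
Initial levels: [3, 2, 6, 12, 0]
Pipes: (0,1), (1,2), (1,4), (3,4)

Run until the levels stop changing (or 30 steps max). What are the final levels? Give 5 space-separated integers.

Answer: 4 6 4 5 4

Derivation:
Step 1: flows [0->1,2->1,1->4,3->4] -> levels [2 3 5 11 2]
Step 2: flows [1->0,2->1,1->4,3->4] -> levels [3 2 4 10 4]
Step 3: flows [0->1,2->1,4->1,3->4] -> levels [2 5 3 9 4]
Step 4: flows [1->0,1->2,1->4,3->4] -> levels [3 2 4 8 6]
Step 5: flows [0->1,2->1,4->1,3->4] -> levels [2 5 3 7 6]
Step 6: flows [1->0,1->2,4->1,3->4] -> levels [3 4 4 6 6]
Step 7: flows [1->0,1=2,4->1,3=4] -> levels [4 4 4 6 5]
Step 8: flows [0=1,1=2,4->1,3->4] -> levels [4 5 4 5 5]
Step 9: flows [1->0,1->2,1=4,3=4] -> levels [5 3 5 5 5]
Step 10: flows [0->1,2->1,4->1,3=4] -> levels [4 6 4 5 4]
Step 11: flows [1->0,1->2,1->4,3->4] -> levels [5 3 5 4 6]
Step 12: flows [0->1,2->1,4->1,4->3] -> levels [4 6 4 5 4]
  -> period-2 cycle: step 12 state = step 10 state; never stabilizes
  -> state at step 30: (30-10) mod 2 = 0, same as step 10 -> [4 6 4 5 4]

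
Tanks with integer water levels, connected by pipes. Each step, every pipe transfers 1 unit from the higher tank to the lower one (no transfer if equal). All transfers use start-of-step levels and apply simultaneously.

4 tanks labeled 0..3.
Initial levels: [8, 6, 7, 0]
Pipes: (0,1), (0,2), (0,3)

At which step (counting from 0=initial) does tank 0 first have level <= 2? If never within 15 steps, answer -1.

Answer: -1

Derivation:
Step 1: flows [0->1,0->2,0->3] -> levels [5 7 8 1]
Step 2: flows [1->0,2->0,0->3] -> levels [6 6 7 2]
Step 3: flows [0=1,2->0,0->3] -> levels [6 6 6 3]
Step 4: flows [0=1,0=2,0->3] -> levels [5 6 6 4]
Step 5: flows [1->0,2->0,0->3] -> levels [6 5 5 5]
Step 6: flows [0->1,0->2,0->3] -> levels [3 6 6 6]
Step 7: flows [1->0,2->0,3->0] -> levels [6 5 5 5]
  -> period-2 cycle (repeats step 5); tank 0 never drops to <=2
Tank 0 never reaches <=2 within 15 steps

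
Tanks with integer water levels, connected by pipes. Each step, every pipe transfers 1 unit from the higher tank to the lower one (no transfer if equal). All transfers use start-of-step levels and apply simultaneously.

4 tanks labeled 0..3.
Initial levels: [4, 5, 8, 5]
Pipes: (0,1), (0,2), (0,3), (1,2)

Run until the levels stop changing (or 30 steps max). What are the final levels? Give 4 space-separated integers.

Answer: 4 7 6 5

Derivation:
Step 1: flows [1->0,2->0,3->0,2->1] -> levels [7 5 6 4]
Step 2: flows [0->1,0->2,0->3,2->1] -> levels [4 7 6 5]
Step 3: flows [1->0,2->0,3->0,1->2] -> levels [7 5 6 4]
  -> period-2 cycle: step 3 state = step 1 state; never stabilizes
  -> state at step 30: (30-1) mod 2 = 1, same as step 2 -> [4 7 6 5]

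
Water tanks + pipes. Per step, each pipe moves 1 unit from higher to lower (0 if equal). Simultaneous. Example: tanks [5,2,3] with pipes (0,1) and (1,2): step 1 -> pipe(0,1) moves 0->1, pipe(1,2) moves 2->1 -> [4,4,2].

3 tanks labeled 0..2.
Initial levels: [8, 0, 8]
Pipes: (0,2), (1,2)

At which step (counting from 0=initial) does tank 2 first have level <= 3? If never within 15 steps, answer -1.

Answer: -1

Derivation:
Step 1: flows [0=2,2->1] -> levels [8 1 7]
Step 2: flows [0->2,2->1] -> levels [7 2 7]
Step 3: flows [0=2,2->1] -> levels [7 3 6]
Step 4: flows [0->2,2->1] -> levels [6 4 6]
Step 5: flows [0=2,2->1] -> levels [6 5 5]
Step 6: flows [0->2,1=2] -> levels [5 5 6]
Step 7: flows [2->0,2->1] -> levels [6 6 4]
Step 8: flows [0->2,1->2] -> levels [5 5 6]
  -> period-2 cycle (repeats step 6); tank 2 never drops to <=3
Tank 2 never reaches <=3 within 15 steps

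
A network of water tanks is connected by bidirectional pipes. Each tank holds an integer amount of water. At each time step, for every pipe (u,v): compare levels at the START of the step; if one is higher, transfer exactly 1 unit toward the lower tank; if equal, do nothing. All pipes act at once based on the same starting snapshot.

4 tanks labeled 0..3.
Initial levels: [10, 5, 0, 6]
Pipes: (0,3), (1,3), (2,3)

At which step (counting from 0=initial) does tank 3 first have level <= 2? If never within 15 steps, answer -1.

Answer: -1

Derivation:
Step 1: flows [0->3,3->1,3->2] -> levels [9 6 1 5]
Step 2: flows [0->3,1->3,3->2] -> levels [8 5 2 6]
Step 3: flows [0->3,3->1,3->2] -> levels [7 6 3 5]
Step 4: flows [0->3,1->3,3->2] -> levels [6 5 4 6]
Step 5: flows [0=3,3->1,3->2] -> levels [6 6 5 4]
Step 6: flows [0->3,1->3,2->3] -> levels [5 5 4 7]
Step 7: flows [3->0,3->1,3->2] -> levels [6 6 5 4]
  -> period-2 cycle (repeats step 5); tank 3 never drops to <=2
Tank 3 never reaches <=2 within 15 steps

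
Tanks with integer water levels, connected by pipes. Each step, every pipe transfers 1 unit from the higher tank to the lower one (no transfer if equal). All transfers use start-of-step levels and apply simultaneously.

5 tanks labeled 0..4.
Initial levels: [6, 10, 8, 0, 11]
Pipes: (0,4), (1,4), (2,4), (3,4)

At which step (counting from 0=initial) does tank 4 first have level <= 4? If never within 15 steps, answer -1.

Answer: -1

Derivation:
Step 1: flows [4->0,4->1,4->2,4->3] -> levels [7 11 9 1 7]
Step 2: flows [0=4,1->4,2->4,4->3] -> levels [7 10 8 2 8]
Step 3: flows [4->0,1->4,2=4,4->3] -> levels [8 9 8 3 7]
Step 4: flows [0->4,1->4,2->4,4->3] -> levels [7 8 7 4 9]
Step 5: flows [4->0,4->1,4->2,4->3] -> levels [8 9 8 5 5]
Step 6: flows [0->4,1->4,2->4,3=4] -> levels [7 8 7 5 8]
Step 7: flows [4->0,1=4,4->2,4->3] -> levels [8 8 8 6 5]
Step 8: flows [0->4,1->4,2->4,3->4] -> levels [7 7 7 5 9]
Step 9: flows [4->0,4->1,4->2,4->3] -> levels [8 8 8 6 5]
  -> period-2 cycle (repeats step 7); tank 4 never drops to <=4
Tank 4 never reaches <=4 within 15 steps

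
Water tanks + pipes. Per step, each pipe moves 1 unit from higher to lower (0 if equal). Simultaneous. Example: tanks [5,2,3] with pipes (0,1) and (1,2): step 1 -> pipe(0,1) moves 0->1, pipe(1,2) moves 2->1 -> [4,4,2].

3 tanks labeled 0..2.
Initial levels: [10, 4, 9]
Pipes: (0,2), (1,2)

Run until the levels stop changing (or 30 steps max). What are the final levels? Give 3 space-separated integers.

Answer: 8 8 7

Derivation:
Step 1: flows [0->2,2->1] -> levels [9 5 9]
Step 2: flows [0=2,2->1] -> levels [9 6 8]
Step 3: flows [0->2,2->1] -> levels [8 7 8]
Step 4: flows [0=2,2->1] -> levels [8 8 7]
Step 5: flows [0->2,1->2] -> levels [7 7 9]
Step 6: flows [2->0,2->1] -> levels [8 8 7]
  -> period-2 cycle: step 6 state = step 4 state; never stabilizes
  -> state at step 30: (30-4) mod 2 = 0, same as step 4 -> [8 8 7]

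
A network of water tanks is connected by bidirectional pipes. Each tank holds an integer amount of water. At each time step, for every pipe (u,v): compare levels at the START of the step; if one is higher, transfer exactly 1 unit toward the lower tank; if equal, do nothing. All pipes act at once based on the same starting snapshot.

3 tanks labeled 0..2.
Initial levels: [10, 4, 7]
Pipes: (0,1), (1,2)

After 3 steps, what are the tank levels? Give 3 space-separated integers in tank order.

Answer: 7 7 7

Derivation:
Step 1: flows [0->1,2->1] -> levels [9 6 6]
Step 2: flows [0->1,1=2] -> levels [8 7 6]
Step 3: flows [0->1,1->2] -> levels [7 7 7]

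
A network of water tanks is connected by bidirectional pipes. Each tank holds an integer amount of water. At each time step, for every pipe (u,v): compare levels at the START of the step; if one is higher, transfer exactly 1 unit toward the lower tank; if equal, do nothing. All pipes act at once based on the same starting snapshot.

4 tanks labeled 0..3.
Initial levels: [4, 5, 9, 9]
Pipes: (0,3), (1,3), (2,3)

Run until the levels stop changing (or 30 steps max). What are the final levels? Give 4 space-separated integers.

Step 1: flows [3->0,3->1,2=3] -> levels [5 6 9 7]
Step 2: flows [3->0,3->1,2->3] -> levels [6 7 8 6]
Step 3: flows [0=3,1->3,2->3] -> levels [6 6 7 8]
Step 4: flows [3->0,3->1,3->2] -> levels [7 7 8 5]
Step 5: flows [0->3,1->3,2->3] -> levels [6 6 7 8]
  -> period-2 cycle: step 5 state = step 3 state; never stabilizes
  -> state at step 30: (30-3) mod 2 = 1, same as step 4 -> [7 7 8 5]

Answer: 7 7 8 5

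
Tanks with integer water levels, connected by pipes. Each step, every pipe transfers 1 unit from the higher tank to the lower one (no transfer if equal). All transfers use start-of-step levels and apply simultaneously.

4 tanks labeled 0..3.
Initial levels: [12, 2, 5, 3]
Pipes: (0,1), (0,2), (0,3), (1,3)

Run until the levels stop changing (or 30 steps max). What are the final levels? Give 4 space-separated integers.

Answer: 7 5 5 5

Derivation:
Step 1: flows [0->1,0->2,0->3,3->1] -> levels [9 4 6 3]
Step 2: flows [0->1,0->2,0->3,1->3] -> levels [6 4 7 5]
Step 3: flows [0->1,2->0,0->3,3->1] -> levels [5 6 6 5]
Step 4: flows [1->0,2->0,0=3,1->3] -> levels [7 4 5 6]
Step 5: flows [0->1,0->2,0->3,3->1] -> levels [4 6 6 6]
Step 6: flows [1->0,2->0,3->0,1=3] -> levels [7 5 5 5]
Step 7: flows [0->1,0->2,0->3,1=3] -> levels [4 6 6 6]
  -> period-2 cycle: step 7 state = step 5 state; never stabilizes
  -> state at step 30: (30-5) mod 2 = 1, same as step 6 -> [7 5 5 5]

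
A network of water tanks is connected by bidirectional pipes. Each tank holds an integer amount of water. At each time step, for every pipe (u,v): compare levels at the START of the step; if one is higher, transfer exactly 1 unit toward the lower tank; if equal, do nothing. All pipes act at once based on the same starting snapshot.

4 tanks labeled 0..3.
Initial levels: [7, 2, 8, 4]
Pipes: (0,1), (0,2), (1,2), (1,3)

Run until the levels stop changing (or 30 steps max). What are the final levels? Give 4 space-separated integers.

Answer: 5 7 5 4

Derivation:
Step 1: flows [0->1,2->0,2->1,3->1] -> levels [7 5 6 3]
Step 2: flows [0->1,0->2,2->1,1->3] -> levels [5 6 6 4]
Step 3: flows [1->0,2->0,1=2,1->3] -> levels [7 4 5 5]
Step 4: flows [0->1,0->2,2->1,3->1] -> levels [5 7 5 4]
Step 5: flows [1->0,0=2,1->2,1->3] -> levels [6 4 6 5]
Step 6: flows [0->1,0=2,2->1,3->1] -> levels [5 7 5 4]
  -> period-2 cycle: step 6 state = step 4 state; never stabilizes
  -> state at step 30: (30-4) mod 2 = 0, same as step 4 -> [5 7 5 4]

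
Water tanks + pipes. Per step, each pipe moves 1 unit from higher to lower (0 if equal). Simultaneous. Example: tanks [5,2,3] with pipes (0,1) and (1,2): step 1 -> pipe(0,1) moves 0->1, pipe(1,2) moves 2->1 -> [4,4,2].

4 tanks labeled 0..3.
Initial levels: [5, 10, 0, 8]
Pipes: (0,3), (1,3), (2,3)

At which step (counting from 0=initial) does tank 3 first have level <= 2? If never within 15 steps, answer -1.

Answer: -1

Derivation:
Step 1: flows [3->0,1->3,3->2] -> levels [6 9 1 7]
Step 2: flows [3->0,1->3,3->2] -> levels [7 8 2 6]
Step 3: flows [0->3,1->3,3->2] -> levels [6 7 3 7]
Step 4: flows [3->0,1=3,3->2] -> levels [7 7 4 5]
Step 5: flows [0->3,1->3,3->2] -> levels [6 6 5 6]
Step 6: flows [0=3,1=3,3->2] -> levels [6 6 6 5]
Step 7: flows [0->3,1->3,2->3] -> levels [5 5 5 8]
Step 8: flows [3->0,3->1,3->2] -> levels [6 6 6 5]
  -> period-2 cycle (repeats step 6); tank 3 never drops to <=2
Tank 3 never reaches <=2 within 15 steps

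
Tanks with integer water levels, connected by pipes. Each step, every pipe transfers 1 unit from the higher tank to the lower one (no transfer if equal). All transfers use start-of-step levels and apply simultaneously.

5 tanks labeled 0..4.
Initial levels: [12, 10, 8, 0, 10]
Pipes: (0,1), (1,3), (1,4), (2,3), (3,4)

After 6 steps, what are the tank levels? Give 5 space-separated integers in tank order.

Answer: 9 7 7 9 8

Derivation:
Step 1: flows [0->1,1->3,1=4,2->3,4->3] -> levels [11 10 7 3 9]
Step 2: flows [0->1,1->3,1->4,2->3,4->3] -> levels [10 9 6 6 9]
Step 3: flows [0->1,1->3,1=4,2=3,4->3] -> levels [9 9 6 8 8]
Step 4: flows [0=1,1->3,1->4,3->2,3=4] -> levels [9 7 7 8 9]
Step 5: flows [0->1,3->1,4->1,3->2,4->3] -> levels [8 10 8 7 7]
Step 6: flows [1->0,1->3,1->4,2->3,3=4] -> levels [9 7 7 9 8]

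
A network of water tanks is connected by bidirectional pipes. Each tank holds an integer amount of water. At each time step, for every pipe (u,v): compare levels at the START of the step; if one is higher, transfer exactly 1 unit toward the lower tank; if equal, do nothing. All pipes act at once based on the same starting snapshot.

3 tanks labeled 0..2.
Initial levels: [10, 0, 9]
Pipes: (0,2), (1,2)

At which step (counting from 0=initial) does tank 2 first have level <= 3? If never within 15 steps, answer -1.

Step 1: flows [0->2,2->1] -> levels [9 1 9]
Step 2: flows [0=2,2->1] -> levels [9 2 8]
Step 3: flows [0->2,2->1] -> levels [8 3 8]
Step 4: flows [0=2,2->1] -> levels [8 4 7]
Step 5: flows [0->2,2->1] -> levels [7 5 7]
Step 6: flows [0=2,2->1] -> levels [7 6 6]
Step 7: flows [0->2,1=2] -> levels [6 6 7]
Step 8: flows [2->0,2->1] -> levels [7 7 5]
Step 9: flows [0->2,1->2] -> levels [6 6 7]
  -> period-2 cycle (repeats step 7); tank 2 never drops to <=3
Tank 2 never reaches <=3 within 15 steps

Answer: -1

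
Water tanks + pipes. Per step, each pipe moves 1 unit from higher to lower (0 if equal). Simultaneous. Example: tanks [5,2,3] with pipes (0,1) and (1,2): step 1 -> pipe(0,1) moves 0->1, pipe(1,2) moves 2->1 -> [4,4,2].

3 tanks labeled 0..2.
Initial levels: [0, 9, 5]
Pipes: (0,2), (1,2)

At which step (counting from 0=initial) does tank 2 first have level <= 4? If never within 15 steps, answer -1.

Answer: 5

Derivation:
Step 1: flows [2->0,1->2] -> levels [1 8 5]
Step 2: flows [2->0,1->2] -> levels [2 7 5]
Step 3: flows [2->0,1->2] -> levels [3 6 5]
Step 4: flows [2->0,1->2] -> levels [4 5 5]
Step 5: flows [2->0,1=2] -> levels [5 5 4]
Tank 2 first reaches <=4 at step 5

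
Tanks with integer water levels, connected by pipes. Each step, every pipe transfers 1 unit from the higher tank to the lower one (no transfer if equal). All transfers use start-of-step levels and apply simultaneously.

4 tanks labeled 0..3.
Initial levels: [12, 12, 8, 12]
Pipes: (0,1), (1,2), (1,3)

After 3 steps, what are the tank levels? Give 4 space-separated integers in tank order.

Step 1: flows [0=1,1->2,1=3] -> levels [12 11 9 12]
Step 2: flows [0->1,1->2,3->1] -> levels [11 12 10 11]
Step 3: flows [1->0,1->2,1->3] -> levels [12 9 11 12]

Answer: 12 9 11 12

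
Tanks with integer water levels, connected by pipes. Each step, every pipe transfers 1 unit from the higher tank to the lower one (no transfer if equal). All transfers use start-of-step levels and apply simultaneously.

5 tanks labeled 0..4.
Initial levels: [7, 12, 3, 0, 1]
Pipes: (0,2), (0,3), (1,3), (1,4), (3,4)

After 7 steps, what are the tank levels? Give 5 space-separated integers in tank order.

Answer: 5 6 4 3 5

Derivation:
Step 1: flows [0->2,0->3,1->3,1->4,4->3] -> levels [5 10 4 3 1]
Step 2: flows [0->2,0->3,1->3,1->4,3->4] -> levels [3 8 5 4 3]
Step 3: flows [2->0,3->0,1->3,1->4,3->4] -> levels [5 6 4 3 5]
Step 4: flows [0->2,0->3,1->3,1->4,4->3] -> levels [3 4 5 6 5]
Step 5: flows [2->0,3->0,3->1,4->1,3->4] -> levels [5 6 4 3 5]
  -> period-2 cycle: step 5 state = step 3 state
  -> state at step 7: (7-3) mod 2 = 0, same as step 3 -> [5 6 4 3 5]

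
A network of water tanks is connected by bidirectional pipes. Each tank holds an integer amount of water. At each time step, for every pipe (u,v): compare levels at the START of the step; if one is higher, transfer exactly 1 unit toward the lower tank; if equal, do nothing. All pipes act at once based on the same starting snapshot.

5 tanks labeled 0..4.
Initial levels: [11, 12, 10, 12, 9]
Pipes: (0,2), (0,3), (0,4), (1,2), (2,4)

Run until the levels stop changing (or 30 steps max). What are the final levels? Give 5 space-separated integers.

Step 1: flows [0->2,3->0,0->4,1->2,2->4] -> levels [10 11 11 11 11]
Step 2: flows [2->0,3->0,4->0,1=2,2=4] -> levels [13 11 10 10 10]
Step 3: flows [0->2,0->3,0->4,1->2,2=4] -> levels [10 10 12 11 11]
Step 4: flows [2->0,3->0,4->0,2->1,2->4] -> levels [13 11 9 10 11]
Step 5: flows [0->2,0->3,0->4,1->2,4->2] -> levels [10 10 12 11 11]
  -> period-2 cycle: step 5 state = step 3 state; never stabilizes
  -> state at step 30: (30-3) mod 2 = 1, same as step 4 -> [13 11 9 10 11]

Answer: 13 11 9 10 11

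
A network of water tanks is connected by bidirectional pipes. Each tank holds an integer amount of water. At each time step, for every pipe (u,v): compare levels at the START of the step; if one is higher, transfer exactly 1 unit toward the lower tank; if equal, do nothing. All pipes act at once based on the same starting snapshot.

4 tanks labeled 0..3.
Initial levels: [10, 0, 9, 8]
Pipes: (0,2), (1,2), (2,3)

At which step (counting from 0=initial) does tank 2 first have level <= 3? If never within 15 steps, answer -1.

Answer: -1

Derivation:
Step 1: flows [0->2,2->1,2->3] -> levels [9 1 8 9]
Step 2: flows [0->2,2->1,3->2] -> levels [8 2 9 8]
Step 3: flows [2->0,2->1,2->3] -> levels [9 3 6 9]
Step 4: flows [0->2,2->1,3->2] -> levels [8 4 7 8]
Step 5: flows [0->2,2->1,3->2] -> levels [7 5 8 7]
Step 6: flows [2->0,2->1,2->3] -> levels [8 6 5 8]
Step 7: flows [0->2,1->2,3->2] -> levels [7 5 8 7]
  -> period-2 cycle (repeats step 5); tank 2 never drops to <=3
Tank 2 never reaches <=3 within 15 steps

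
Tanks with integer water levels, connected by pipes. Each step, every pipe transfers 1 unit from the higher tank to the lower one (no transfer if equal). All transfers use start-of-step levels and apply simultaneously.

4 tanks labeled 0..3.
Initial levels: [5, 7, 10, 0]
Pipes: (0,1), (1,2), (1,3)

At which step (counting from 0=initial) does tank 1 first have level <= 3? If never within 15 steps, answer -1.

Step 1: flows [1->0,2->1,1->3] -> levels [6 6 9 1]
Step 2: flows [0=1,2->1,1->3] -> levels [6 6 8 2]
Step 3: flows [0=1,2->1,1->3] -> levels [6 6 7 3]
Step 4: flows [0=1,2->1,1->3] -> levels [6 6 6 4]
Step 5: flows [0=1,1=2,1->3] -> levels [6 5 6 5]
Step 6: flows [0->1,2->1,1=3] -> levels [5 7 5 5]
Step 7: flows [1->0,1->2,1->3] -> levels [6 4 6 6]
Step 8: flows [0->1,2->1,3->1] -> levels [5 7 5 5]
  -> period-2 cycle (repeats step 6); tank 1 never drops to <=3
Tank 1 never reaches <=3 within 15 steps

Answer: -1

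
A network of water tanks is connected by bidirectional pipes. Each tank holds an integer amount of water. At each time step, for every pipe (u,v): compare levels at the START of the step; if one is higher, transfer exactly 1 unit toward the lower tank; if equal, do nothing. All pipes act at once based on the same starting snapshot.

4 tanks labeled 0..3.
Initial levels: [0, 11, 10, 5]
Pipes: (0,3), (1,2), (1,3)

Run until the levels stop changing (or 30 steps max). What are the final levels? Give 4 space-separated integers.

Answer: 6 6 7 7

Derivation:
Step 1: flows [3->0,1->2,1->3] -> levels [1 9 11 5]
Step 2: flows [3->0,2->1,1->3] -> levels [2 9 10 5]
Step 3: flows [3->0,2->1,1->3] -> levels [3 9 9 5]
Step 4: flows [3->0,1=2,1->3] -> levels [4 8 9 5]
Step 5: flows [3->0,2->1,1->3] -> levels [5 8 8 5]
Step 6: flows [0=3,1=2,1->3] -> levels [5 7 8 6]
Step 7: flows [3->0,2->1,1->3] -> levels [6 7 7 6]
Step 8: flows [0=3,1=2,1->3] -> levels [6 6 7 7]
Step 9: flows [3->0,2->1,3->1] -> levels [7 8 6 5]
Step 10: flows [0->3,1->2,1->3] -> levels [6 6 7 7]
  -> period-2 cycle: step 10 state = step 8 state; never stabilizes
  -> state at step 30: (30-8) mod 2 = 0, same as step 8 -> [6 6 7 7]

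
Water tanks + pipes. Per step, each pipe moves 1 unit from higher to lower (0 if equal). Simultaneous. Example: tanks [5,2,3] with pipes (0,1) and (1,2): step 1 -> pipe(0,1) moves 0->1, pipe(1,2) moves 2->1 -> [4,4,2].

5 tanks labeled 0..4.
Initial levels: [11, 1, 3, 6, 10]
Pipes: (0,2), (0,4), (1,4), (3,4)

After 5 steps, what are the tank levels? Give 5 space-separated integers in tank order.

Step 1: flows [0->2,0->4,4->1,4->3] -> levels [9 2 4 7 9]
Step 2: flows [0->2,0=4,4->1,4->3] -> levels [8 3 5 8 7]
Step 3: flows [0->2,0->4,4->1,3->4] -> levels [6 4 6 7 8]
Step 4: flows [0=2,4->0,4->1,4->3] -> levels [7 5 6 8 5]
Step 5: flows [0->2,0->4,1=4,3->4] -> levels [5 5 7 7 7]

Answer: 5 5 7 7 7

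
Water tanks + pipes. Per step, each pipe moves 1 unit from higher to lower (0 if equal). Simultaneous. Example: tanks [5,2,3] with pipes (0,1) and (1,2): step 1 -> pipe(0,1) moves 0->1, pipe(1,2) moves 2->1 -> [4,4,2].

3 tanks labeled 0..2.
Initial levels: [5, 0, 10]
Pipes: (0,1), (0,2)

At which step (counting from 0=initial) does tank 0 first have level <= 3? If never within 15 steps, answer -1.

Answer: -1

Derivation:
Step 1: flows [0->1,2->0] -> levels [5 1 9]
Step 2: flows [0->1,2->0] -> levels [5 2 8]
Step 3: flows [0->1,2->0] -> levels [5 3 7]
Step 4: flows [0->1,2->0] -> levels [5 4 6]
Step 5: flows [0->1,2->0] -> levels [5 5 5]
Step 6: flows [0=1,0=2] -> levels [5 5 5]
  -> stable; tank 0 stays at 5 > 3
Tank 0 never reaches <=3 within 15 steps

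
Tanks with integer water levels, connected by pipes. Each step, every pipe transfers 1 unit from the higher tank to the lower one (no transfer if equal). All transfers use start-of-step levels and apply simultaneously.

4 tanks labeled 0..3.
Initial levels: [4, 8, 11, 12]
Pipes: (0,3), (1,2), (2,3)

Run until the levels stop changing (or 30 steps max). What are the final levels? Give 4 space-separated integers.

Step 1: flows [3->0,2->1,3->2] -> levels [5 9 11 10]
Step 2: flows [3->0,2->1,2->3] -> levels [6 10 9 10]
Step 3: flows [3->0,1->2,3->2] -> levels [7 9 11 8]
Step 4: flows [3->0,2->1,2->3] -> levels [8 10 9 8]
Step 5: flows [0=3,1->2,2->3] -> levels [8 9 9 9]
Step 6: flows [3->0,1=2,2=3] -> levels [9 9 9 8]
Step 7: flows [0->3,1=2,2->3] -> levels [8 9 8 10]
Step 8: flows [3->0,1->2,3->2] -> levels [9 8 10 8]
Step 9: flows [0->3,2->1,2->3] -> levels [8 9 8 10]
  -> period-2 cycle: step 9 state = step 7 state; never stabilizes
  -> state at step 30: (30-7) mod 2 = 1, same as step 8 -> [9 8 10 8]

Answer: 9 8 10 8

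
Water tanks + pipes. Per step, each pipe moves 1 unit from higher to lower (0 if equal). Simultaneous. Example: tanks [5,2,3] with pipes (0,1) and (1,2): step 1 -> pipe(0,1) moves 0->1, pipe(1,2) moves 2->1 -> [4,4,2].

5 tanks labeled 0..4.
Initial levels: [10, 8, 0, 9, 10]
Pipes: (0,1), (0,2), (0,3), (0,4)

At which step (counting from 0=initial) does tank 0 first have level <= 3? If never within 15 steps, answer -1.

Step 1: flows [0->1,0->2,0->3,0=4] -> levels [7 9 1 10 10]
Step 2: flows [1->0,0->2,3->0,4->0] -> levels [9 8 2 9 9]
Step 3: flows [0->1,0->2,0=3,0=4] -> levels [7 9 3 9 9]
Step 4: flows [1->0,0->2,3->0,4->0] -> levels [9 8 4 8 8]
Step 5: flows [0->1,0->2,0->3,0->4] -> levels [5 9 5 9 9]
Step 6: flows [1->0,0=2,3->0,4->0] -> levels [8 8 5 8 8]
Step 7: flows [0=1,0->2,0=3,0=4] -> levels [7 8 6 8 8]
Step 8: flows [1->0,0->2,3->0,4->0] -> levels [9 7 7 7 7]
Step 9: flows [0->1,0->2,0->3,0->4] -> levels [5 8 8 8 8]
Step 10: flows [1->0,2->0,3->0,4->0] -> levels [9 7 7 7 7]
  -> period-2 cycle (repeats step 8); tank 0 never drops to <=3
Tank 0 never reaches <=3 within 15 steps

Answer: -1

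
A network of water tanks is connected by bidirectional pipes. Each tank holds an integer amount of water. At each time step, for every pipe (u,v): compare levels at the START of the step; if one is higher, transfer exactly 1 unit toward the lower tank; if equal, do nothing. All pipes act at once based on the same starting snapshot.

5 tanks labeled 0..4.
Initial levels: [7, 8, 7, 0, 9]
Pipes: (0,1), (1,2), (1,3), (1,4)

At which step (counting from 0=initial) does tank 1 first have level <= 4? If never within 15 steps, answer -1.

Answer: 3

Derivation:
Step 1: flows [1->0,1->2,1->3,4->1] -> levels [8 6 8 1 8]
Step 2: flows [0->1,2->1,1->3,4->1] -> levels [7 8 7 2 7]
Step 3: flows [1->0,1->2,1->3,1->4] -> levels [8 4 8 3 8]
Tank 1 first reaches <=4 at step 3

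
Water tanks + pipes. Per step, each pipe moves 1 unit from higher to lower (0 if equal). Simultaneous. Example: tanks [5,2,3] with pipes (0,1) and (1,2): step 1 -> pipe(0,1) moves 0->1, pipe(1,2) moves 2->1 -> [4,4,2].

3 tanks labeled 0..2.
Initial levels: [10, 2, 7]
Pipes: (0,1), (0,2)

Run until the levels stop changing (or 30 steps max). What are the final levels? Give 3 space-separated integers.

Step 1: flows [0->1,0->2] -> levels [8 3 8]
Step 2: flows [0->1,0=2] -> levels [7 4 8]
Step 3: flows [0->1,2->0] -> levels [7 5 7]
Step 4: flows [0->1,0=2] -> levels [6 6 7]
Step 5: flows [0=1,2->0] -> levels [7 6 6]
Step 6: flows [0->1,0->2] -> levels [5 7 7]
Step 7: flows [1->0,2->0] -> levels [7 6 6]
  -> period-2 cycle: step 7 state = step 5 state; never stabilizes
  -> state at step 30: (30-5) mod 2 = 1, same as step 6 -> [5 7 7]

Answer: 5 7 7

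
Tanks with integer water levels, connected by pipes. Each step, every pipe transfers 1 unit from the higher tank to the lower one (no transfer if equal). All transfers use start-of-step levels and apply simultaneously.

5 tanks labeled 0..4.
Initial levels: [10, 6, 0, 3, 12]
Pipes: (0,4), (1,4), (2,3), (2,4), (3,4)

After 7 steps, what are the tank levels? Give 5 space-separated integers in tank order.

Answer: 7 7 6 7 4

Derivation:
Step 1: flows [4->0,4->1,3->2,4->2,4->3] -> levels [11 7 2 3 8]
Step 2: flows [0->4,4->1,3->2,4->2,4->3] -> levels [10 8 4 3 6]
Step 3: flows [0->4,1->4,2->3,4->2,4->3] -> levels [9 7 4 5 6]
Step 4: flows [0->4,1->4,3->2,4->2,4->3] -> levels [8 6 6 5 6]
Step 5: flows [0->4,1=4,2->3,2=4,4->3] -> levels [7 6 5 7 6]
Step 6: flows [0->4,1=4,3->2,4->2,3->4] -> levels [6 6 7 5 7]
Step 7: flows [4->0,4->1,2->3,2=4,4->3] -> levels [7 7 6 7 4]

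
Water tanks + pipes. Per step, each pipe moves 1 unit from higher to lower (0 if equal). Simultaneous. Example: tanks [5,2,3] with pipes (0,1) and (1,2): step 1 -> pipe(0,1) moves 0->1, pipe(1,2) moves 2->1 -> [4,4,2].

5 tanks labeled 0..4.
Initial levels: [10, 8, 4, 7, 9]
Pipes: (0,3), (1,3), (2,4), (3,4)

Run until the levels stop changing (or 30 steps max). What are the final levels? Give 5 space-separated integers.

Answer: 9 8 6 7 8

Derivation:
Step 1: flows [0->3,1->3,4->2,4->3] -> levels [9 7 5 10 7]
Step 2: flows [3->0,3->1,4->2,3->4] -> levels [10 8 6 7 7]
Step 3: flows [0->3,1->3,4->2,3=4] -> levels [9 7 7 9 6]
Step 4: flows [0=3,3->1,2->4,3->4] -> levels [9 8 6 7 8]
Step 5: flows [0->3,1->3,4->2,4->3] -> levels [8 7 7 10 6]
Step 6: flows [3->0,3->1,2->4,3->4] -> levels [9 8 6 7 8]
  -> period-2 cycle: step 6 state = step 4 state; never stabilizes
  -> state at step 30: (30-4) mod 2 = 0, same as step 4 -> [9 8 6 7 8]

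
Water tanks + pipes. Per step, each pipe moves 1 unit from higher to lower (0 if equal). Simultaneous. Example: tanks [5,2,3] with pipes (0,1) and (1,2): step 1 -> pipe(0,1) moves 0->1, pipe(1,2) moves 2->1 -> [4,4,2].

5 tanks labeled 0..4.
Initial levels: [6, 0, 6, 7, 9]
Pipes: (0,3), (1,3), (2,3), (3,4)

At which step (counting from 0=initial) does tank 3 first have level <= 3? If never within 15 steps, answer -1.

Step 1: flows [3->0,3->1,3->2,4->3] -> levels [7 1 7 5 8]
Step 2: flows [0->3,3->1,2->3,4->3] -> levels [6 2 6 7 7]
Step 3: flows [3->0,3->1,3->2,3=4] -> levels [7 3 7 4 7]
Step 4: flows [0->3,3->1,2->3,4->3] -> levels [6 4 6 6 6]
Step 5: flows [0=3,3->1,2=3,3=4] -> levels [6 5 6 5 6]
Step 6: flows [0->3,1=3,2->3,4->3] -> levels [5 5 5 8 5]
Step 7: flows [3->0,3->1,3->2,3->4] -> levels [6 6 6 4 6]
Step 8: flows [0->3,1->3,2->3,4->3] -> levels [5 5 5 8 5]
  -> period-2 cycle (repeats step 6); tank 3 never drops to <=3
Tank 3 never reaches <=3 within 15 steps

Answer: -1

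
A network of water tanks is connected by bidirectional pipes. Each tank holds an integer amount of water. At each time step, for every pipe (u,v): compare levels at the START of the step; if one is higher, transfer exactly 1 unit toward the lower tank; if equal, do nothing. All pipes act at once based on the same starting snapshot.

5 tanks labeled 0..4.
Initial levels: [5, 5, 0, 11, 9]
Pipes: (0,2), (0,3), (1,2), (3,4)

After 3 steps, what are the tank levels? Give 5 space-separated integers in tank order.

Step 1: flows [0->2,3->0,1->2,3->4] -> levels [5 4 2 9 10]
Step 2: flows [0->2,3->0,1->2,4->3] -> levels [5 3 4 9 9]
Step 3: flows [0->2,3->0,2->1,3=4] -> levels [5 4 4 8 9]

Answer: 5 4 4 8 9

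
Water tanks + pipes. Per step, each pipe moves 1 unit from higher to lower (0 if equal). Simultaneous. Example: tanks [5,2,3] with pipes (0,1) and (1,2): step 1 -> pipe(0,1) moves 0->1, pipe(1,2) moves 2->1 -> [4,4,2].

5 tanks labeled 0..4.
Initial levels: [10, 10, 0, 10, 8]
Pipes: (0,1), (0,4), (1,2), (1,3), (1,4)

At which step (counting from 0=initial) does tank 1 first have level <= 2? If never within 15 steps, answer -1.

Step 1: flows [0=1,0->4,1->2,1=3,1->4] -> levels [9 8 1 10 10]
Step 2: flows [0->1,4->0,1->2,3->1,4->1] -> levels [9 10 2 9 8]
Step 3: flows [1->0,0->4,1->2,1->3,1->4] -> levels [9 6 3 10 10]
Step 4: flows [0->1,4->0,1->2,3->1,4->1] -> levels [9 8 4 9 8]
Step 5: flows [0->1,0->4,1->2,3->1,1=4] -> levels [7 9 5 8 9]
Step 6: flows [1->0,4->0,1->2,1->3,1=4] -> levels [9 6 6 9 8]
Step 7: flows [0->1,0->4,1=2,3->1,4->1] -> levels [7 9 6 8 8]
Step 8: flows [1->0,4->0,1->2,1->3,1->4] -> levels [9 5 7 9 8]
Step 9: flows [0->1,0->4,2->1,3->1,4->1] -> levels [7 9 6 8 8]
  -> period-2 cycle (repeats step 7); tank 1 never drops to <=2
Tank 1 never reaches <=2 within 15 steps

Answer: -1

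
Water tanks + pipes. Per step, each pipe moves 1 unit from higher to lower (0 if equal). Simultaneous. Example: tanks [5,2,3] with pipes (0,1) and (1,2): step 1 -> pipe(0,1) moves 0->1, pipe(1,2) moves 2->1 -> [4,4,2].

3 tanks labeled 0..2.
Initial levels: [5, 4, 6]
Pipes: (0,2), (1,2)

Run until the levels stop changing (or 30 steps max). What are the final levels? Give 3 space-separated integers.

Answer: 5 4 6

Derivation:
Step 1: flows [2->0,2->1] -> levels [6 5 4]
Step 2: flows [0->2,1->2] -> levels [5 4 6]
  -> period-2 cycle: step 2 state = step 0 state; never stabilizes
  -> state at step 30: (30-0) mod 2 = 0, same as step 0 -> [5 4 6]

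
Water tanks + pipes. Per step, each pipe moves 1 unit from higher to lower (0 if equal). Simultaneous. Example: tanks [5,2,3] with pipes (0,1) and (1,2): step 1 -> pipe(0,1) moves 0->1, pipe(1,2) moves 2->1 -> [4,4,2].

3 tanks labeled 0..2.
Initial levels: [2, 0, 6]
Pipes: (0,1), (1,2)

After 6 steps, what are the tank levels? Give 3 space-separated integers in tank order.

Answer: 3 2 3

Derivation:
Step 1: flows [0->1,2->1] -> levels [1 2 5]
Step 2: flows [1->0,2->1] -> levels [2 2 4]
Step 3: flows [0=1,2->1] -> levels [2 3 3]
Step 4: flows [1->0,1=2] -> levels [3 2 3]
Step 5: flows [0->1,2->1] -> levels [2 4 2]
Step 6: flows [1->0,1->2] -> levels [3 2 3]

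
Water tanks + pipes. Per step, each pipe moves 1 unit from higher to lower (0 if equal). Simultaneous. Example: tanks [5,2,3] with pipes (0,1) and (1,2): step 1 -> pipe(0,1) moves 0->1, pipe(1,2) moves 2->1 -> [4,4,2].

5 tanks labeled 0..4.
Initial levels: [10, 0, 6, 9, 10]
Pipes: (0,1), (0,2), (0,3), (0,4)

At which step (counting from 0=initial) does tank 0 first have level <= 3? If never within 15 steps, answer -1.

Answer: -1

Derivation:
Step 1: flows [0->1,0->2,0->3,0=4] -> levels [7 1 7 10 10]
Step 2: flows [0->1,0=2,3->0,4->0] -> levels [8 2 7 9 9]
Step 3: flows [0->1,0->2,3->0,4->0] -> levels [8 3 8 8 8]
Step 4: flows [0->1,0=2,0=3,0=4] -> levels [7 4 8 8 8]
Step 5: flows [0->1,2->0,3->0,4->0] -> levels [9 5 7 7 7]
Step 6: flows [0->1,0->2,0->3,0->4] -> levels [5 6 8 8 8]
Step 7: flows [1->0,2->0,3->0,4->0] -> levels [9 5 7 7 7]
  -> period-2 cycle (repeats step 5); tank 0 never drops to <=3
Tank 0 never reaches <=3 within 15 steps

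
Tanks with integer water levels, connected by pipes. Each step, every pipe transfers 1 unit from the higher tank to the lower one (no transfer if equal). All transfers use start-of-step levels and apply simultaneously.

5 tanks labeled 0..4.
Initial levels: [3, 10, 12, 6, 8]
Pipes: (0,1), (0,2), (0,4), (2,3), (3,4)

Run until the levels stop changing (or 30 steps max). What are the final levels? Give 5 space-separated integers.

Step 1: flows [1->0,2->0,4->0,2->3,4->3] -> levels [6 9 10 8 6]
Step 2: flows [1->0,2->0,0=4,2->3,3->4] -> levels [8 8 8 8 7]
Step 3: flows [0=1,0=2,0->4,2=3,3->4] -> levels [7 8 8 7 9]
Step 4: flows [1->0,2->0,4->0,2->3,4->3] -> levels [10 7 6 9 7]
Step 5: flows [0->1,0->2,0->4,3->2,3->4] -> levels [7 8 8 7 9]
  -> period-2 cycle: step 5 state = step 3 state; never stabilizes
  -> state at step 30: (30-3) mod 2 = 1, same as step 4 -> [10 7 6 9 7]

Answer: 10 7 6 9 7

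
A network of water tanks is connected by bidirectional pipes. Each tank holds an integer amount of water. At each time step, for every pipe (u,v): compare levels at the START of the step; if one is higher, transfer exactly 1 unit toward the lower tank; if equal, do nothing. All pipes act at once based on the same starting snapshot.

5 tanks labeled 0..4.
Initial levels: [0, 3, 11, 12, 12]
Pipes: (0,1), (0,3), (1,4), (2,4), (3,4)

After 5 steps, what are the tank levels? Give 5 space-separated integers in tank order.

Step 1: flows [1->0,3->0,4->1,4->2,3=4] -> levels [2 3 12 11 10]
Step 2: flows [1->0,3->0,4->1,2->4,3->4] -> levels [4 3 11 9 11]
Step 3: flows [0->1,3->0,4->1,2=4,4->3] -> levels [4 5 11 9 9]
Step 4: flows [1->0,3->0,4->1,2->4,3=4] -> levels [6 5 10 8 9]
Step 5: flows [0->1,3->0,4->1,2->4,4->3] -> levels [6 7 9 8 8]

Answer: 6 7 9 8 8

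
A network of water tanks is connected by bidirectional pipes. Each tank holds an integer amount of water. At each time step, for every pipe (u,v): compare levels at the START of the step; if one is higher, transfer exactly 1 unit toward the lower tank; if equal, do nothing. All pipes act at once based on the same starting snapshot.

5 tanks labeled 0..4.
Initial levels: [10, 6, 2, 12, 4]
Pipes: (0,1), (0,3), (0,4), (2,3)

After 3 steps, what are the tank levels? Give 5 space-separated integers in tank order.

Answer: 7 8 5 7 7

Derivation:
Step 1: flows [0->1,3->0,0->4,3->2] -> levels [9 7 3 10 5]
Step 2: flows [0->1,3->0,0->4,3->2] -> levels [8 8 4 8 6]
Step 3: flows [0=1,0=3,0->4,3->2] -> levels [7 8 5 7 7]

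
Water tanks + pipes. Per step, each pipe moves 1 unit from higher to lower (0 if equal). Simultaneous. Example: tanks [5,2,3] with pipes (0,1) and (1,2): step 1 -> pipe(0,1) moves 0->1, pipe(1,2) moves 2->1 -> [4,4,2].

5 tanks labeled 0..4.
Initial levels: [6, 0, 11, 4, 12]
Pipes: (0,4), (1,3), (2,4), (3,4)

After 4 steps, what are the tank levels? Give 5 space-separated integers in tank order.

Step 1: flows [4->0,3->1,4->2,4->3] -> levels [7 1 12 4 9]
Step 2: flows [4->0,3->1,2->4,4->3] -> levels [8 2 11 4 8]
Step 3: flows [0=4,3->1,2->4,4->3] -> levels [8 3 10 4 8]
Step 4: flows [0=4,3->1,2->4,4->3] -> levels [8 4 9 4 8]

Answer: 8 4 9 4 8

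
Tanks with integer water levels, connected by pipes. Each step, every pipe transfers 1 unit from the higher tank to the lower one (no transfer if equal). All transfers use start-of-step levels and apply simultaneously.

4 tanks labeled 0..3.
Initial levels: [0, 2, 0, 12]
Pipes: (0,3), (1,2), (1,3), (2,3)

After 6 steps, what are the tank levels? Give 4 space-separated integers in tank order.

Answer: 3 3 3 5

Derivation:
Step 1: flows [3->0,1->2,3->1,3->2] -> levels [1 2 2 9]
Step 2: flows [3->0,1=2,3->1,3->2] -> levels [2 3 3 6]
Step 3: flows [3->0,1=2,3->1,3->2] -> levels [3 4 4 3]
Step 4: flows [0=3,1=2,1->3,2->3] -> levels [3 3 3 5]
Step 5: flows [3->0,1=2,3->1,3->2] -> levels [4 4 4 2]
Step 6: flows [0->3,1=2,1->3,2->3] -> levels [3 3 3 5]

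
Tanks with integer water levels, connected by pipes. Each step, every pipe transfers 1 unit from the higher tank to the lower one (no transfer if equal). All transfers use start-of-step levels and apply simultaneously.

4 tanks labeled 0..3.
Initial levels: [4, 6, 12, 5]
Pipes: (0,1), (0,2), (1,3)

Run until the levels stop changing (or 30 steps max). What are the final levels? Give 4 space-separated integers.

Answer: 6 7 8 6

Derivation:
Step 1: flows [1->0,2->0,1->3] -> levels [6 4 11 6]
Step 2: flows [0->1,2->0,3->1] -> levels [6 6 10 5]
Step 3: flows [0=1,2->0,1->3] -> levels [7 5 9 6]
Step 4: flows [0->1,2->0,3->1] -> levels [7 7 8 5]
Step 5: flows [0=1,2->0,1->3] -> levels [8 6 7 6]
Step 6: flows [0->1,0->2,1=3] -> levels [6 7 8 6]
Step 7: flows [1->0,2->0,1->3] -> levels [8 5 7 7]
Step 8: flows [0->1,0->2,3->1] -> levels [6 7 8 6]
  -> period-2 cycle: step 8 state = step 6 state; never stabilizes
  -> state at step 30: (30-6) mod 2 = 0, same as step 6 -> [6 7 8 6]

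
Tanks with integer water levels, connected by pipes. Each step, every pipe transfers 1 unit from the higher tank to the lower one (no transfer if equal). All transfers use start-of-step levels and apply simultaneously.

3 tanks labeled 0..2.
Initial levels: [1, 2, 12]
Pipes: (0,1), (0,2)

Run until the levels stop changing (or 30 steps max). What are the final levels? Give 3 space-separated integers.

Step 1: flows [1->0,2->0] -> levels [3 1 11]
Step 2: flows [0->1,2->0] -> levels [3 2 10]
Step 3: flows [0->1,2->0] -> levels [3 3 9]
Step 4: flows [0=1,2->0] -> levels [4 3 8]
Step 5: flows [0->1,2->0] -> levels [4 4 7]
Step 6: flows [0=1,2->0] -> levels [5 4 6]
Step 7: flows [0->1,2->0] -> levels [5 5 5]
Step 8: flows [0=1,0=2] -> levels [5 5 5]
  -> stable (no change)

Answer: 5 5 5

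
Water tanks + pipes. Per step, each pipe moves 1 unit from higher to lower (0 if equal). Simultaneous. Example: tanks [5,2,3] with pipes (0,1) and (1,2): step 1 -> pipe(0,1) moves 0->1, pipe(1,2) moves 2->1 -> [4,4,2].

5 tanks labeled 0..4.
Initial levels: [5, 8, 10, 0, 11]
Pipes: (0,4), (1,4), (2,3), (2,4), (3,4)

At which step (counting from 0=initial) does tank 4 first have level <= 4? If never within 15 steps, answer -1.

Step 1: flows [4->0,4->1,2->3,4->2,4->3] -> levels [6 9 10 2 7]
Step 2: flows [4->0,1->4,2->3,2->4,4->3] -> levels [7 8 8 4 7]
Step 3: flows [0=4,1->4,2->3,2->4,4->3] -> levels [7 7 6 6 8]
Step 4: flows [4->0,4->1,2=3,4->2,4->3] -> levels [8 8 7 7 4]
Tank 4 first reaches <=4 at step 4

Answer: 4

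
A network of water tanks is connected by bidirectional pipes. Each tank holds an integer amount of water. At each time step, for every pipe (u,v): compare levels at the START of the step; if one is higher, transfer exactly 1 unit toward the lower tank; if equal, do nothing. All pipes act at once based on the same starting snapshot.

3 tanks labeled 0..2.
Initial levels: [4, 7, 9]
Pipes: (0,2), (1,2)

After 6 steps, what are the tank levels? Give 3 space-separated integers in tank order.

Answer: 6 6 8

Derivation:
Step 1: flows [2->0,2->1] -> levels [5 8 7]
Step 2: flows [2->0,1->2] -> levels [6 7 7]
Step 3: flows [2->0,1=2] -> levels [7 7 6]
Step 4: flows [0->2,1->2] -> levels [6 6 8]
Step 5: flows [2->0,2->1] -> levels [7 7 6]
  -> period-2 cycle: step 5 state = step 3 state
  -> state at step 6: (6-3) mod 2 = 1, same as step 4 -> [6 6 8]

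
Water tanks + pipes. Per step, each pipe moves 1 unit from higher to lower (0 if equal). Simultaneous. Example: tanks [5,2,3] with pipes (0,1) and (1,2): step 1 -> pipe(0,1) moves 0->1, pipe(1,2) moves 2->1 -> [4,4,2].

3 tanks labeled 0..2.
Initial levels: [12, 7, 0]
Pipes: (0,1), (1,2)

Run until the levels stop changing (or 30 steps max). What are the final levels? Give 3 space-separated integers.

Step 1: flows [0->1,1->2] -> levels [11 7 1]
Step 2: flows [0->1,1->2] -> levels [10 7 2]
Step 3: flows [0->1,1->2] -> levels [9 7 3]
Step 4: flows [0->1,1->2] -> levels [8 7 4]
Step 5: flows [0->1,1->2] -> levels [7 7 5]
Step 6: flows [0=1,1->2] -> levels [7 6 6]
Step 7: flows [0->1,1=2] -> levels [6 7 6]
Step 8: flows [1->0,1->2] -> levels [7 5 7]
Step 9: flows [0->1,2->1] -> levels [6 7 6]
  -> period-2 cycle: step 9 state = step 7 state; never stabilizes
  -> state at step 30: (30-7) mod 2 = 1, same as step 8 -> [7 5 7]

Answer: 7 5 7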